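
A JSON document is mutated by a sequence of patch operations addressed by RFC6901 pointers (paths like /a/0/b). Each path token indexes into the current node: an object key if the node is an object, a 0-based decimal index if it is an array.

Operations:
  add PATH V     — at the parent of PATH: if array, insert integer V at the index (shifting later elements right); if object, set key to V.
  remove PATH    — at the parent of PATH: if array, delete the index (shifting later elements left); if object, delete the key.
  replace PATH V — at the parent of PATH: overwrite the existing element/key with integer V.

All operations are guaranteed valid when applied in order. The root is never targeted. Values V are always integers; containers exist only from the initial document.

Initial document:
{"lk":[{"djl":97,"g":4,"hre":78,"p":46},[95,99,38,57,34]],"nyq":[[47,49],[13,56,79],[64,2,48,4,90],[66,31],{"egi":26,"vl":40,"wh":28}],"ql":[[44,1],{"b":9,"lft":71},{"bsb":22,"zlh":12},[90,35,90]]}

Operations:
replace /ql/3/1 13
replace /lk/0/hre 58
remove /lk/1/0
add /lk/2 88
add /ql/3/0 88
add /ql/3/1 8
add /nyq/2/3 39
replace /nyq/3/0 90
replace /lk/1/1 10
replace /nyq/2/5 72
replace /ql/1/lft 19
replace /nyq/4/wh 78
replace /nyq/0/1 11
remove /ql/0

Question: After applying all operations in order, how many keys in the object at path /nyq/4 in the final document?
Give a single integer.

Answer: 3

Derivation:
After op 1 (replace /ql/3/1 13): {"lk":[{"djl":97,"g":4,"hre":78,"p":46},[95,99,38,57,34]],"nyq":[[47,49],[13,56,79],[64,2,48,4,90],[66,31],{"egi":26,"vl":40,"wh":28}],"ql":[[44,1],{"b":9,"lft":71},{"bsb":22,"zlh":12},[90,13,90]]}
After op 2 (replace /lk/0/hre 58): {"lk":[{"djl":97,"g":4,"hre":58,"p":46},[95,99,38,57,34]],"nyq":[[47,49],[13,56,79],[64,2,48,4,90],[66,31],{"egi":26,"vl":40,"wh":28}],"ql":[[44,1],{"b":9,"lft":71},{"bsb":22,"zlh":12},[90,13,90]]}
After op 3 (remove /lk/1/0): {"lk":[{"djl":97,"g":4,"hre":58,"p":46},[99,38,57,34]],"nyq":[[47,49],[13,56,79],[64,2,48,4,90],[66,31],{"egi":26,"vl":40,"wh":28}],"ql":[[44,1],{"b":9,"lft":71},{"bsb":22,"zlh":12},[90,13,90]]}
After op 4 (add /lk/2 88): {"lk":[{"djl":97,"g":4,"hre":58,"p":46},[99,38,57,34],88],"nyq":[[47,49],[13,56,79],[64,2,48,4,90],[66,31],{"egi":26,"vl":40,"wh":28}],"ql":[[44,1],{"b":9,"lft":71},{"bsb":22,"zlh":12},[90,13,90]]}
After op 5 (add /ql/3/0 88): {"lk":[{"djl":97,"g":4,"hre":58,"p":46},[99,38,57,34],88],"nyq":[[47,49],[13,56,79],[64,2,48,4,90],[66,31],{"egi":26,"vl":40,"wh":28}],"ql":[[44,1],{"b":9,"lft":71},{"bsb":22,"zlh":12},[88,90,13,90]]}
After op 6 (add /ql/3/1 8): {"lk":[{"djl":97,"g":4,"hre":58,"p":46},[99,38,57,34],88],"nyq":[[47,49],[13,56,79],[64,2,48,4,90],[66,31],{"egi":26,"vl":40,"wh":28}],"ql":[[44,1],{"b":9,"lft":71},{"bsb":22,"zlh":12},[88,8,90,13,90]]}
After op 7 (add /nyq/2/3 39): {"lk":[{"djl":97,"g":4,"hre":58,"p":46},[99,38,57,34],88],"nyq":[[47,49],[13,56,79],[64,2,48,39,4,90],[66,31],{"egi":26,"vl":40,"wh":28}],"ql":[[44,1],{"b":9,"lft":71},{"bsb":22,"zlh":12},[88,8,90,13,90]]}
After op 8 (replace /nyq/3/0 90): {"lk":[{"djl":97,"g":4,"hre":58,"p":46},[99,38,57,34],88],"nyq":[[47,49],[13,56,79],[64,2,48,39,4,90],[90,31],{"egi":26,"vl":40,"wh":28}],"ql":[[44,1],{"b":9,"lft":71},{"bsb":22,"zlh":12},[88,8,90,13,90]]}
After op 9 (replace /lk/1/1 10): {"lk":[{"djl":97,"g":4,"hre":58,"p":46},[99,10,57,34],88],"nyq":[[47,49],[13,56,79],[64,2,48,39,4,90],[90,31],{"egi":26,"vl":40,"wh":28}],"ql":[[44,1],{"b":9,"lft":71},{"bsb":22,"zlh":12},[88,8,90,13,90]]}
After op 10 (replace /nyq/2/5 72): {"lk":[{"djl":97,"g":4,"hre":58,"p":46},[99,10,57,34],88],"nyq":[[47,49],[13,56,79],[64,2,48,39,4,72],[90,31],{"egi":26,"vl":40,"wh":28}],"ql":[[44,1],{"b":9,"lft":71},{"bsb":22,"zlh":12},[88,8,90,13,90]]}
After op 11 (replace /ql/1/lft 19): {"lk":[{"djl":97,"g":4,"hre":58,"p":46},[99,10,57,34],88],"nyq":[[47,49],[13,56,79],[64,2,48,39,4,72],[90,31],{"egi":26,"vl":40,"wh":28}],"ql":[[44,1],{"b":9,"lft":19},{"bsb":22,"zlh":12},[88,8,90,13,90]]}
After op 12 (replace /nyq/4/wh 78): {"lk":[{"djl":97,"g":4,"hre":58,"p":46},[99,10,57,34],88],"nyq":[[47,49],[13,56,79],[64,2,48,39,4,72],[90,31],{"egi":26,"vl":40,"wh":78}],"ql":[[44,1],{"b":9,"lft":19},{"bsb":22,"zlh":12},[88,8,90,13,90]]}
After op 13 (replace /nyq/0/1 11): {"lk":[{"djl":97,"g":4,"hre":58,"p":46},[99,10,57,34],88],"nyq":[[47,11],[13,56,79],[64,2,48,39,4,72],[90,31],{"egi":26,"vl":40,"wh":78}],"ql":[[44,1],{"b":9,"lft":19},{"bsb":22,"zlh":12},[88,8,90,13,90]]}
After op 14 (remove /ql/0): {"lk":[{"djl":97,"g":4,"hre":58,"p":46},[99,10,57,34],88],"nyq":[[47,11],[13,56,79],[64,2,48,39,4,72],[90,31],{"egi":26,"vl":40,"wh":78}],"ql":[{"b":9,"lft":19},{"bsb":22,"zlh":12},[88,8,90,13,90]]}
Size at path /nyq/4: 3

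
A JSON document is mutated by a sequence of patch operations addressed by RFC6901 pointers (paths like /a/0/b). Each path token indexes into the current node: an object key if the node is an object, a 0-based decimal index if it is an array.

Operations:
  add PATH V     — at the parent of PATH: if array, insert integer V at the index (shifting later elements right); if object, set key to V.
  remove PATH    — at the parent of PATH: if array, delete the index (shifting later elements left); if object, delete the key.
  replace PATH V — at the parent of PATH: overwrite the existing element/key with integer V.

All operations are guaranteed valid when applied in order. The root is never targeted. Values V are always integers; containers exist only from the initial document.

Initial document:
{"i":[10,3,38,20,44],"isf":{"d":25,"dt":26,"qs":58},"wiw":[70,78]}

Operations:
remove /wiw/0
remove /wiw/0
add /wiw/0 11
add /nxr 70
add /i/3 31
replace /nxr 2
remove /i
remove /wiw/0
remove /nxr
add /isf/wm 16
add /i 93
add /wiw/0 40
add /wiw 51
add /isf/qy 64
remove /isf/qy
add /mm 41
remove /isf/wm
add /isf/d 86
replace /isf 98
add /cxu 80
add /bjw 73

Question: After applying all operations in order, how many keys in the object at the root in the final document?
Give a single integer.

Answer: 6

Derivation:
After op 1 (remove /wiw/0): {"i":[10,3,38,20,44],"isf":{"d":25,"dt":26,"qs":58},"wiw":[78]}
After op 2 (remove /wiw/0): {"i":[10,3,38,20,44],"isf":{"d":25,"dt":26,"qs":58},"wiw":[]}
After op 3 (add /wiw/0 11): {"i":[10,3,38,20,44],"isf":{"d":25,"dt":26,"qs":58},"wiw":[11]}
After op 4 (add /nxr 70): {"i":[10,3,38,20,44],"isf":{"d":25,"dt":26,"qs":58},"nxr":70,"wiw":[11]}
After op 5 (add /i/3 31): {"i":[10,3,38,31,20,44],"isf":{"d":25,"dt":26,"qs":58},"nxr":70,"wiw":[11]}
After op 6 (replace /nxr 2): {"i":[10,3,38,31,20,44],"isf":{"d":25,"dt":26,"qs":58},"nxr":2,"wiw":[11]}
After op 7 (remove /i): {"isf":{"d":25,"dt":26,"qs":58},"nxr":2,"wiw":[11]}
After op 8 (remove /wiw/0): {"isf":{"d":25,"dt":26,"qs":58},"nxr":2,"wiw":[]}
After op 9 (remove /nxr): {"isf":{"d":25,"dt":26,"qs":58},"wiw":[]}
After op 10 (add /isf/wm 16): {"isf":{"d":25,"dt":26,"qs":58,"wm":16},"wiw":[]}
After op 11 (add /i 93): {"i":93,"isf":{"d":25,"dt":26,"qs":58,"wm":16},"wiw":[]}
After op 12 (add /wiw/0 40): {"i":93,"isf":{"d":25,"dt":26,"qs":58,"wm":16},"wiw":[40]}
After op 13 (add /wiw 51): {"i":93,"isf":{"d":25,"dt":26,"qs":58,"wm":16},"wiw":51}
After op 14 (add /isf/qy 64): {"i":93,"isf":{"d":25,"dt":26,"qs":58,"qy":64,"wm":16},"wiw":51}
After op 15 (remove /isf/qy): {"i":93,"isf":{"d":25,"dt":26,"qs":58,"wm":16},"wiw":51}
After op 16 (add /mm 41): {"i":93,"isf":{"d":25,"dt":26,"qs":58,"wm":16},"mm":41,"wiw":51}
After op 17 (remove /isf/wm): {"i":93,"isf":{"d":25,"dt":26,"qs":58},"mm":41,"wiw":51}
After op 18 (add /isf/d 86): {"i":93,"isf":{"d":86,"dt":26,"qs":58},"mm":41,"wiw":51}
After op 19 (replace /isf 98): {"i":93,"isf":98,"mm":41,"wiw":51}
After op 20 (add /cxu 80): {"cxu":80,"i":93,"isf":98,"mm":41,"wiw":51}
After op 21 (add /bjw 73): {"bjw":73,"cxu":80,"i":93,"isf":98,"mm":41,"wiw":51}
Size at the root: 6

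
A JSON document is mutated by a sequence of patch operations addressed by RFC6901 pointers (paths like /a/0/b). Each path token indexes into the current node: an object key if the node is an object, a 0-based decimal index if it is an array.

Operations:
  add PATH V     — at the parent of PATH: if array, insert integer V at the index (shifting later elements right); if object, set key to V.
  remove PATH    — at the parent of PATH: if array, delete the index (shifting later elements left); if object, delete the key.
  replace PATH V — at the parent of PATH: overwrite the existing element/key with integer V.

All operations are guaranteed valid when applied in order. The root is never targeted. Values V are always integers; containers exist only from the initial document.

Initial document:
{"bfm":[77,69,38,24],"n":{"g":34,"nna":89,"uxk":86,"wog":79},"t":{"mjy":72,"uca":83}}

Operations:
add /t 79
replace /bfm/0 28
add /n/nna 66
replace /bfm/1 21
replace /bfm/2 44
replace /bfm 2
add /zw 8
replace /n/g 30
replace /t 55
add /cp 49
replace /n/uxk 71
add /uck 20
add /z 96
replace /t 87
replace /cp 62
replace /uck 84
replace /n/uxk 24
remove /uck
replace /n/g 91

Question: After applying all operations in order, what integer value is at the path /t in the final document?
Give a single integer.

After op 1 (add /t 79): {"bfm":[77,69,38,24],"n":{"g":34,"nna":89,"uxk":86,"wog":79},"t":79}
After op 2 (replace /bfm/0 28): {"bfm":[28,69,38,24],"n":{"g":34,"nna":89,"uxk":86,"wog":79},"t":79}
After op 3 (add /n/nna 66): {"bfm":[28,69,38,24],"n":{"g":34,"nna":66,"uxk":86,"wog":79},"t":79}
After op 4 (replace /bfm/1 21): {"bfm":[28,21,38,24],"n":{"g":34,"nna":66,"uxk":86,"wog":79},"t":79}
After op 5 (replace /bfm/2 44): {"bfm":[28,21,44,24],"n":{"g":34,"nna":66,"uxk":86,"wog":79},"t":79}
After op 6 (replace /bfm 2): {"bfm":2,"n":{"g":34,"nna":66,"uxk":86,"wog":79},"t":79}
After op 7 (add /zw 8): {"bfm":2,"n":{"g":34,"nna":66,"uxk":86,"wog":79},"t":79,"zw":8}
After op 8 (replace /n/g 30): {"bfm":2,"n":{"g":30,"nna":66,"uxk":86,"wog":79},"t":79,"zw":8}
After op 9 (replace /t 55): {"bfm":2,"n":{"g":30,"nna":66,"uxk":86,"wog":79},"t":55,"zw":8}
After op 10 (add /cp 49): {"bfm":2,"cp":49,"n":{"g":30,"nna":66,"uxk":86,"wog":79},"t":55,"zw":8}
After op 11 (replace /n/uxk 71): {"bfm":2,"cp":49,"n":{"g":30,"nna":66,"uxk":71,"wog":79},"t":55,"zw":8}
After op 12 (add /uck 20): {"bfm":2,"cp":49,"n":{"g":30,"nna":66,"uxk":71,"wog":79},"t":55,"uck":20,"zw":8}
After op 13 (add /z 96): {"bfm":2,"cp":49,"n":{"g":30,"nna":66,"uxk":71,"wog":79},"t":55,"uck":20,"z":96,"zw":8}
After op 14 (replace /t 87): {"bfm":2,"cp":49,"n":{"g":30,"nna":66,"uxk":71,"wog":79},"t":87,"uck":20,"z":96,"zw":8}
After op 15 (replace /cp 62): {"bfm":2,"cp":62,"n":{"g":30,"nna":66,"uxk":71,"wog":79},"t":87,"uck":20,"z":96,"zw":8}
After op 16 (replace /uck 84): {"bfm":2,"cp":62,"n":{"g":30,"nna":66,"uxk":71,"wog":79},"t":87,"uck":84,"z":96,"zw":8}
After op 17 (replace /n/uxk 24): {"bfm":2,"cp":62,"n":{"g":30,"nna":66,"uxk":24,"wog":79},"t":87,"uck":84,"z":96,"zw":8}
After op 18 (remove /uck): {"bfm":2,"cp":62,"n":{"g":30,"nna":66,"uxk":24,"wog":79},"t":87,"z":96,"zw":8}
After op 19 (replace /n/g 91): {"bfm":2,"cp":62,"n":{"g":91,"nna":66,"uxk":24,"wog":79},"t":87,"z":96,"zw":8}
Value at /t: 87

Answer: 87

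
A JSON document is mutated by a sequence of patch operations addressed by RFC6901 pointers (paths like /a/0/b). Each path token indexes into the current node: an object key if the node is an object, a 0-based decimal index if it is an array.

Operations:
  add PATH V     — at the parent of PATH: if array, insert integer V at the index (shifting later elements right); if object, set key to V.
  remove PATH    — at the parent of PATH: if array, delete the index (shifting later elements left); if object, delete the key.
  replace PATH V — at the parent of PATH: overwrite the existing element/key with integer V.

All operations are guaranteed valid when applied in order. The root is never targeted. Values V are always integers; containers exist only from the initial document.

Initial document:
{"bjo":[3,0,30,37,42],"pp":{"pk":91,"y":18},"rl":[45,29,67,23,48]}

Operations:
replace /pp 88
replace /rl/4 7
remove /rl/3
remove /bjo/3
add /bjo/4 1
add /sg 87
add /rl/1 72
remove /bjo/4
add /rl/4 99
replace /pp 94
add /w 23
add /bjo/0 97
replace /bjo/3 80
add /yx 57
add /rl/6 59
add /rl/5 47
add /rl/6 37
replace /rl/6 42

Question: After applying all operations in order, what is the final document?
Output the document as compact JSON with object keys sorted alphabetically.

Answer: {"bjo":[97,3,0,80,42],"pp":94,"rl":[45,72,29,67,99,47,42,7,59],"sg":87,"w":23,"yx":57}

Derivation:
After op 1 (replace /pp 88): {"bjo":[3,0,30,37,42],"pp":88,"rl":[45,29,67,23,48]}
After op 2 (replace /rl/4 7): {"bjo":[3,0,30,37,42],"pp":88,"rl":[45,29,67,23,7]}
After op 3 (remove /rl/3): {"bjo":[3,0,30,37,42],"pp":88,"rl":[45,29,67,7]}
After op 4 (remove /bjo/3): {"bjo":[3,0,30,42],"pp":88,"rl":[45,29,67,7]}
After op 5 (add /bjo/4 1): {"bjo":[3,0,30,42,1],"pp":88,"rl":[45,29,67,7]}
After op 6 (add /sg 87): {"bjo":[3,0,30,42,1],"pp":88,"rl":[45,29,67,7],"sg":87}
After op 7 (add /rl/1 72): {"bjo":[3,0,30,42,1],"pp":88,"rl":[45,72,29,67,7],"sg":87}
After op 8 (remove /bjo/4): {"bjo":[3,0,30,42],"pp":88,"rl":[45,72,29,67,7],"sg":87}
After op 9 (add /rl/4 99): {"bjo":[3,0,30,42],"pp":88,"rl":[45,72,29,67,99,7],"sg":87}
After op 10 (replace /pp 94): {"bjo":[3,0,30,42],"pp":94,"rl":[45,72,29,67,99,7],"sg":87}
After op 11 (add /w 23): {"bjo":[3,0,30,42],"pp":94,"rl":[45,72,29,67,99,7],"sg":87,"w":23}
After op 12 (add /bjo/0 97): {"bjo":[97,3,0,30,42],"pp":94,"rl":[45,72,29,67,99,7],"sg":87,"w":23}
After op 13 (replace /bjo/3 80): {"bjo":[97,3,0,80,42],"pp":94,"rl":[45,72,29,67,99,7],"sg":87,"w":23}
After op 14 (add /yx 57): {"bjo":[97,3,0,80,42],"pp":94,"rl":[45,72,29,67,99,7],"sg":87,"w":23,"yx":57}
After op 15 (add /rl/6 59): {"bjo":[97,3,0,80,42],"pp":94,"rl":[45,72,29,67,99,7,59],"sg":87,"w":23,"yx":57}
After op 16 (add /rl/5 47): {"bjo":[97,3,0,80,42],"pp":94,"rl":[45,72,29,67,99,47,7,59],"sg":87,"w":23,"yx":57}
After op 17 (add /rl/6 37): {"bjo":[97,3,0,80,42],"pp":94,"rl":[45,72,29,67,99,47,37,7,59],"sg":87,"w":23,"yx":57}
After op 18 (replace /rl/6 42): {"bjo":[97,3,0,80,42],"pp":94,"rl":[45,72,29,67,99,47,42,7,59],"sg":87,"w":23,"yx":57}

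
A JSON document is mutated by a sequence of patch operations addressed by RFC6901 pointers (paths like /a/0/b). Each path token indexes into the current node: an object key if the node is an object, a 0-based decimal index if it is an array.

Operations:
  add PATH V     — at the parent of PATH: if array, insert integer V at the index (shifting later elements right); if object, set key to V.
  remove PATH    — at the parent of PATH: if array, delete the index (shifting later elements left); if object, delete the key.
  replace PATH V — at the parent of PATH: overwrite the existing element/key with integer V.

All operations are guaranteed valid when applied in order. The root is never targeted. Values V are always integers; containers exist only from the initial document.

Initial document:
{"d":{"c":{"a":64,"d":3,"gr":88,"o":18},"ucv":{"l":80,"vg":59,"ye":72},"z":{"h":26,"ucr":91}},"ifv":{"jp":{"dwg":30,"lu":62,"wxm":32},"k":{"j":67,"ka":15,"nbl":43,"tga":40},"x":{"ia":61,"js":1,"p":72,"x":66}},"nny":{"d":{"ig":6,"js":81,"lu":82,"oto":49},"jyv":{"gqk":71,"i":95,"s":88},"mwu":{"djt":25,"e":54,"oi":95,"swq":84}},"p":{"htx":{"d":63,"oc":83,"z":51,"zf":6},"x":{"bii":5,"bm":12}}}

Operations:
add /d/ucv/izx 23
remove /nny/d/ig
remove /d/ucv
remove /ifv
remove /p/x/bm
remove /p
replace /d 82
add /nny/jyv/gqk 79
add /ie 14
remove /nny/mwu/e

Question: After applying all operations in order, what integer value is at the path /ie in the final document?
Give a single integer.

After op 1 (add /d/ucv/izx 23): {"d":{"c":{"a":64,"d":3,"gr":88,"o":18},"ucv":{"izx":23,"l":80,"vg":59,"ye":72},"z":{"h":26,"ucr":91}},"ifv":{"jp":{"dwg":30,"lu":62,"wxm":32},"k":{"j":67,"ka":15,"nbl":43,"tga":40},"x":{"ia":61,"js":1,"p":72,"x":66}},"nny":{"d":{"ig":6,"js":81,"lu":82,"oto":49},"jyv":{"gqk":71,"i":95,"s":88},"mwu":{"djt":25,"e":54,"oi":95,"swq":84}},"p":{"htx":{"d":63,"oc":83,"z":51,"zf":6},"x":{"bii":5,"bm":12}}}
After op 2 (remove /nny/d/ig): {"d":{"c":{"a":64,"d":3,"gr":88,"o":18},"ucv":{"izx":23,"l":80,"vg":59,"ye":72},"z":{"h":26,"ucr":91}},"ifv":{"jp":{"dwg":30,"lu":62,"wxm":32},"k":{"j":67,"ka":15,"nbl":43,"tga":40},"x":{"ia":61,"js":1,"p":72,"x":66}},"nny":{"d":{"js":81,"lu":82,"oto":49},"jyv":{"gqk":71,"i":95,"s":88},"mwu":{"djt":25,"e":54,"oi":95,"swq":84}},"p":{"htx":{"d":63,"oc":83,"z":51,"zf":6},"x":{"bii":5,"bm":12}}}
After op 3 (remove /d/ucv): {"d":{"c":{"a":64,"d":3,"gr":88,"o":18},"z":{"h":26,"ucr":91}},"ifv":{"jp":{"dwg":30,"lu":62,"wxm":32},"k":{"j":67,"ka":15,"nbl":43,"tga":40},"x":{"ia":61,"js":1,"p":72,"x":66}},"nny":{"d":{"js":81,"lu":82,"oto":49},"jyv":{"gqk":71,"i":95,"s":88},"mwu":{"djt":25,"e":54,"oi":95,"swq":84}},"p":{"htx":{"d":63,"oc":83,"z":51,"zf":6},"x":{"bii":5,"bm":12}}}
After op 4 (remove /ifv): {"d":{"c":{"a":64,"d":3,"gr":88,"o":18},"z":{"h":26,"ucr":91}},"nny":{"d":{"js":81,"lu":82,"oto":49},"jyv":{"gqk":71,"i":95,"s":88},"mwu":{"djt":25,"e":54,"oi":95,"swq":84}},"p":{"htx":{"d":63,"oc":83,"z":51,"zf":6},"x":{"bii":5,"bm":12}}}
After op 5 (remove /p/x/bm): {"d":{"c":{"a":64,"d":3,"gr":88,"o":18},"z":{"h":26,"ucr":91}},"nny":{"d":{"js":81,"lu":82,"oto":49},"jyv":{"gqk":71,"i":95,"s":88},"mwu":{"djt":25,"e":54,"oi":95,"swq":84}},"p":{"htx":{"d":63,"oc":83,"z":51,"zf":6},"x":{"bii":5}}}
After op 6 (remove /p): {"d":{"c":{"a":64,"d":3,"gr":88,"o":18},"z":{"h":26,"ucr":91}},"nny":{"d":{"js":81,"lu":82,"oto":49},"jyv":{"gqk":71,"i":95,"s":88},"mwu":{"djt":25,"e":54,"oi":95,"swq":84}}}
After op 7 (replace /d 82): {"d":82,"nny":{"d":{"js":81,"lu":82,"oto":49},"jyv":{"gqk":71,"i":95,"s":88},"mwu":{"djt":25,"e":54,"oi":95,"swq":84}}}
After op 8 (add /nny/jyv/gqk 79): {"d":82,"nny":{"d":{"js":81,"lu":82,"oto":49},"jyv":{"gqk":79,"i":95,"s":88},"mwu":{"djt":25,"e":54,"oi":95,"swq":84}}}
After op 9 (add /ie 14): {"d":82,"ie":14,"nny":{"d":{"js":81,"lu":82,"oto":49},"jyv":{"gqk":79,"i":95,"s":88},"mwu":{"djt":25,"e":54,"oi":95,"swq":84}}}
After op 10 (remove /nny/mwu/e): {"d":82,"ie":14,"nny":{"d":{"js":81,"lu":82,"oto":49},"jyv":{"gqk":79,"i":95,"s":88},"mwu":{"djt":25,"oi":95,"swq":84}}}
Value at /ie: 14

Answer: 14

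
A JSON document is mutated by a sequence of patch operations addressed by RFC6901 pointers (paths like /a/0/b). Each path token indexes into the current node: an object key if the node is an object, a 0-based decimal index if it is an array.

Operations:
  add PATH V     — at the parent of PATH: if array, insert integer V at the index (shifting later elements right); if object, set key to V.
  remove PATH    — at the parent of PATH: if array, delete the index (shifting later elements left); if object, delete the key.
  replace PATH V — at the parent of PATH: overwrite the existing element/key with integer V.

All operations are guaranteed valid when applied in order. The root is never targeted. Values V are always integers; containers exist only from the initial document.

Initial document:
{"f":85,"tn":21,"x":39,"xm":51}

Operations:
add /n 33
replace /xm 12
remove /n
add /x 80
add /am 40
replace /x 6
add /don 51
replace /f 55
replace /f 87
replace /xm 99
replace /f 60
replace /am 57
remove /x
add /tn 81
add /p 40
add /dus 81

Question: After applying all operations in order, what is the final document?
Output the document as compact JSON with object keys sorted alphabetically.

After op 1 (add /n 33): {"f":85,"n":33,"tn":21,"x":39,"xm":51}
After op 2 (replace /xm 12): {"f":85,"n":33,"tn":21,"x":39,"xm":12}
After op 3 (remove /n): {"f":85,"tn":21,"x":39,"xm":12}
After op 4 (add /x 80): {"f":85,"tn":21,"x":80,"xm":12}
After op 5 (add /am 40): {"am":40,"f":85,"tn":21,"x":80,"xm":12}
After op 6 (replace /x 6): {"am":40,"f":85,"tn":21,"x":6,"xm":12}
After op 7 (add /don 51): {"am":40,"don":51,"f":85,"tn":21,"x":6,"xm":12}
After op 8 (replace /f 55): {"am":40,"don":51,"f":55,"tn":21,"x":6,"xm":12}
After op 9 (replace /f 87): {"am":40,"don":51,"f":87,"tn":21,"x":6,"xm":12}
After op 10 (replace /xm 99): {"am":40,"don":51,"f":87,"tn":21,"x":6,"xm":99}
After op 11 (replace /f 60): {"am":40,"don":51,"f":60,"tn":21,"x":6,"xm":99}
After op 12 (replace /am 57): {"am":57,"don":51,"f":60,"tn":21,"x":6,"xm":99}
After op 13 (remove /x): {"am":57,"don":51,"f":60,"tn":21,"xm":99}
After op 14 (add /tn 81): {"am":57,"don":51,"f":60,"tn":81,"xm":99}
After op 15 (add /p 40): {"am":57,"don":51,"f":60,"p":40,"tn":81,"xm":99}
After op 16 (add /dus 81): {"am":57,"don":51,"dus":81,"f":60,"p":40,"tn":81,"xm":99}

Answer: {"am":57,"don":51,"dus":81,"f":60,"p":40,"tn":81,"xm":99}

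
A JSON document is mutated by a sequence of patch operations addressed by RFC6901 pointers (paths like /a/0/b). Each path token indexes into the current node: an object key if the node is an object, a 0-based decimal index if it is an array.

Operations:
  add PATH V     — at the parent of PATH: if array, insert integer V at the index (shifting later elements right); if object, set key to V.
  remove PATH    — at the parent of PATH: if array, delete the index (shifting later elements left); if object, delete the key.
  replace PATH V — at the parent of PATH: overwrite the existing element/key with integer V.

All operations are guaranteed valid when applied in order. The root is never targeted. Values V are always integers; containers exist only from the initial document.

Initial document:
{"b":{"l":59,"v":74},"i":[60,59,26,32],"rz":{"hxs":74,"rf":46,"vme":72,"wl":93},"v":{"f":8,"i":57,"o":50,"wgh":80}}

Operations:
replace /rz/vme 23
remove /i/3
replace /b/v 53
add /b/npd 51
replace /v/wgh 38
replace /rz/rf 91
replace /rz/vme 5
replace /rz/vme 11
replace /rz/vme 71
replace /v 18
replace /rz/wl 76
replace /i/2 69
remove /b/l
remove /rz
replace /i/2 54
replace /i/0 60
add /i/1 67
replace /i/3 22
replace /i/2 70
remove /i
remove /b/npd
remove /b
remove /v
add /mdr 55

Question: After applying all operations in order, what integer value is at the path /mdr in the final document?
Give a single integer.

Answer: 55

Derivation:
After op 1 (replace /rz/vme 23): {"b":{"l":59,"v":74},"i":[60,59,26,32],"rz":{"hxs":74,"rf":46,"vme":23,"wl":93},"v":{"f":8,"i":57,"o":50,"wgh":80}}
After op 2 (remove /i/3): {"b":{"l":59,"v":74},"i":[60,59,26],"rz":{"hxs":74,"rf":46,"vme":23,"wl":93},"v":{"f":8,"i":57,"o":50,"wgh":80}}
After op 3 (replace /b/v 53): {"b":{"l":59,"v":53},"i":[60,59,26],"rz":{"hxs":74,"rf":46,"vme":23,"wl":93},"v":{"f":8,"i":57,"o":50,"wgh":80}}
After op 4 (add /b/npd 51): {"b":{"l":59,"npd":51,"v":53},"i":[60,59,26],"rz":{"hxs":74,"rf":46,"vme":23,"wl":93},"v":{"f":8,"i":57,"o":50,"wgh":80}}
After op 5 (replace /v/wgh 38): {"b":{"l":59,"npd":51,"v":53},"i":[60,59,26],"rz":{"hxs":74,"rf":46,"vme":23,"wl":93},"v":{"f":8,"i":57,"o":50,"wgh":38}}
After op 6 (replace /rz/rf 91): {"b":{"l":59,"npd":51,"v":53},"i":[60,59,26],"rz":{"hxs":74,"rf":91,"vme":23,"wl":93},"v":{"f":8,"i":57,"o":50,"wgh":38}}
After op 7 (replace /rz/vme 5): {"b":{"l":59,"npd":51,"v":53},"i":[60,59,26],"rz":{"hxs":74,"rf":91,"vme":5,"wl":93},"v":{"f":8,"i":57,"o":50,"wgh":38}}
After op 8 (replace /rz/vme 11): {"b":{"l":59,"npd":51,"v":53},"i":[60,59,26],"rz":{"hxs":74,"rf":91,"vme":11,"wl":93},"v":{"f":8,"i":57,"o":50,"wgh":38}}
After op 9 (replace /rz/vme 71): {"b":{"l":59,"npd":51,"v":53},"i":[60,59,26],"rz":{"hxs":74,"rf":91,"vme":71,"wl":93},"v":{"f":8,"i":57,"o":50,"wgh":38}}
After op 10 (replace /v 18): {"b":{"l":59,"npd":51,"v":53},"i":[60,59,26],"rz":{"hxs":74,"rf":91,"vme":71,"wl":93},"v":18}
After op 11 (replace /rz/wl 76): {"b":{"l":59,"npd":51,"v":53},"i":[60,59,26],"rz":{"hxs":74,"rf":91,"vme":71,"wl":76},"v":18}
After op 12 (replace /i/2 69): {"b":{"l":59,"npd":51,"v":53},"i":[60,59,69],"rz":{"hxs":74,"rf":91,"vme":71,"wl":76},"v":18}
After op 13 (remove /b/l): {"b":{"npd":51,"v":53},"i":[60,59,69],"rz":{"hxs":74,"rf":91,"vme":71,"wl":76},"v":18}
After op 14 (remove /rz): {"b":{"npd":51,"v":53},"i":[60,59,69],"v":18}
After op 15 (replace /i/2 54): {"b":{"npd":51,"v":53},"i":[60,59,54],"v":18}
After op 16 (replace /i/0 60): {"b":{"npd":51,"v":53},"i":[60,59,54],"v":18}
After op 17 (add /i/1 67): {"b":{"npd":51,"v":53},"i":[60,67,59,54],"v":18}
After op 18 (replace /i/3 22): {"b":{"npd":51,"v":53},"i":[60,67,59,22],"v":18}
After op 19 (replace /i/2 70): {"b":{"npd":51,"v":53},"i":[60,67,70,22],"v":18}
After op 20 (remove /i): {"b":{"npd":51,"v":53},"v":18}
After op 21 (remove /b/npd): {"b":{"v":53},"v":18}
After op 22 (remove /b): {"v":18}
After op 23 (remove /v): {}
After op 24 (add /mdr 55): {"mdr":55}
Value at /mdr: 55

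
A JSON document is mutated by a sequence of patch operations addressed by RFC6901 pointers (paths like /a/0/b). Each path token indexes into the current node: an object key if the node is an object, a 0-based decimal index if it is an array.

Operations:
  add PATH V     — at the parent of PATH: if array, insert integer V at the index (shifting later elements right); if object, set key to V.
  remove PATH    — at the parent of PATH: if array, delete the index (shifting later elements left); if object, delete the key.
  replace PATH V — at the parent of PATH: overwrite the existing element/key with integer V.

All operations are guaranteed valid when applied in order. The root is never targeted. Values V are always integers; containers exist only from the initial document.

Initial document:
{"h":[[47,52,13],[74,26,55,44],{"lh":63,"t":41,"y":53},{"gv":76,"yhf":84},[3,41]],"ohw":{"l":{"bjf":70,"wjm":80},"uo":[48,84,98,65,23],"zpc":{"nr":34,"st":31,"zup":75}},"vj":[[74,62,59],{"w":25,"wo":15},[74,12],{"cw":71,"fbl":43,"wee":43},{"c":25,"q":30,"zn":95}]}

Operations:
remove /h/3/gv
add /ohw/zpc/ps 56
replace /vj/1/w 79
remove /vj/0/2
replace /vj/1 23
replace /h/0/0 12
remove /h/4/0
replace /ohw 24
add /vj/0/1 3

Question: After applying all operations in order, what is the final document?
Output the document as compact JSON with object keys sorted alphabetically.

Answer: {"h":[[12,52,13],[74,26,55,44],{"lh":63,"t":41,"y":53},{"yhf":84},[41]],"ohw":24,"vj":[[74,3,62],23,[74,12],{"cw":71,"fbl":43,"wee":43},{"c":25,"q":30,"zn":95}]}

Derivation:
After op 1 (remove /h/3/gv): {"h":[[47,52,13],[74,26,55,44],{"lh":63,"t":41,"y":53},{"yhf":84},[3,41]],"ohw":{"l":{"bjf":70,"wjm":80},"uo":[48,84,98,65,23],"zpc":{"nr":34,"st":31,"zup":75}},"vj":[[74,62,59],{"w":25,"wo":15},[74,12],{"cw":71,"fbl":43,"wee":43},{"c":25,"q":30,"zn":95}]}
After op 2 (add /ohw/zpc/ps 56): {"h":[[47,52,13],[74,26,55,44],{"lh":63,"t":41,"y":53},{"yhf":84},[3,41]],"ohw":{"l":{"bjf":70,"wjm":80},"uo":[48,84,98,65,23],"zpc":{"nr":34,"ps":56,"st":31,"zup":75}},"vj":[[74,62,59],{"w":25,"wo":15},[74,12],{"cw":71,"fbl":43,"wee":43},{"c":25,"q":30,"zn":95}]}
After op 3 (replace /vj/1/w 79): {"h":[[47,52,13],[74,26,55,44],{"lh":63,"t":41,"y":53},{"yhf":84},[3,41]],"ohw":{"l":{"bjf":70,"wjm":80},"uo":[48,84,98,65,23],"zpc":{"nr":34,"ps":56,"st":31,"zup":75}},"vj":[[74,62,59],{"w":79,"wo":15},[74,12],{"cw":71,"fbl":43,"wee":43},{"c":25,"q":30,"zn":95}]}
After op 4 (remove /vj/0/2): {"h":[[47,52,13],[74,26,55,44],{"lh":63,"t":41,"y":53},{"yhf":84},[3,41]],"ohw":{"l":{"bjf":70,"wjm":80},"uo":[48,84,98,65,23],"zpc":{"nr":34,"ps":56,"st":31,"zup":75}},"vj":[[74,62],{"w":79,"wo":15},[74,12],{"cw":71,"fbl":43,"wee":43},{"c":25,"q":30,"zn":95}]}
After op 5 (replace /vj/1 23): {"h":[[47,52,13],[74,26,55,44],{"lh":63,"t":41,"y":53},{"yhf":84},[3,41]],"ohw":{"l":{"bjf":70,"wjm":80},"uo":[48,84,98,65,23],"zpc":{"nr":34,"ps":56,"st":31,"zup":75}},"vj":[[74,62],23,[74,12],{"cw":71,"fbl":43,"wee":43},{"c":25,"q":30,"zn":95}]}
After op 6 (replace /h/0/0 12): {"h":[[12,52,13],[74,26,55,44],{"lh":63,"t":41,"y":53},{"yhf":84},[3,41]],"ohw":{"l":{"bjf":70,"wjm":80},"uo":[48,84,98,65,23],"zpc":{"nr":34,"ps":56,"st":31,"zup":75}},"vj":[[74,62],23,[74,12],{"cw":71,"fbl":43,"wee":43},{"c":25,"q":30,"zn":95}]}
After op 7 (remove /h/4/0): {"h":[[12,52,13],[74,26,55,44],{"lh":63,"t":41,"y":53},{"yhf":84},[41]],"ohw":{"l":{"bjf":70,"wjm":80},"uo":[48,84,98,65,23],"zpc":{"nr":34,"ps":56,"st":31,"zup":75}},"vj":[[74,62],23,[74,12],{"cw":71,"fbl":43,"wee":43},{"c":25,"q":30,"zn":95}]}
After op 8 (replace /ohw 24): {"h":[[12,52,13],[74,26,55,44],{"lh":63,"t":41,"y":53},{"yhf":84},[41]],"ohw":24,"vj":[[74,62],23,[74,12],{"cw":71,"fbl":43,"wee":43},{"c":25,"q":30,"zn":95}]}
After op 9 (add /vj/0/1 3): {"h":[[12,52,13],[74,26,55,44],{"lh":63,"t":41,"y":53},{"yhf":84},[41]],"ohw":24,"vj":[[74,3,62],23,[74,12],{"cw":71,"fbl":43,"wee":43},{"c":25,"q":30,"zn":95}]}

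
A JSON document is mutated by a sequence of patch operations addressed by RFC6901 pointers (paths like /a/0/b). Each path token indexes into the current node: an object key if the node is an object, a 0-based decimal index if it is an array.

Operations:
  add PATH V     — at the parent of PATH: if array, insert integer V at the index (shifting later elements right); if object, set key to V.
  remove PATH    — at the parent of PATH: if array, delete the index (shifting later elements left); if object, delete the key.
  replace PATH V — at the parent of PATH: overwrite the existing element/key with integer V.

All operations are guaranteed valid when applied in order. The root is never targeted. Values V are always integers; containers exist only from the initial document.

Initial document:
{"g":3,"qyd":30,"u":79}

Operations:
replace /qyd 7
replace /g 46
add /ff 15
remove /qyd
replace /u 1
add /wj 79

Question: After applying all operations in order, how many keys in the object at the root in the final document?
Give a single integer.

After op 1 (replace /qyd 7): {"g":3,"qyd":7,"u":79}
After op 2 (replace /g 46): {"g":46,"qyd":7,"u":79}
After op 3 (add /ff 15): {"ff":15,"g":46,"qyd":7,"u":79}
After op 4 (remove /qyd): {"ff":15,"g":46,"u":79}
After op 5 (replace /u 1): {"ff":15,"g":46,"u":1}
After op 6 (add /wj 79): {"ff":15,"g":46,"u":1,"wj":79}
Size at the root: 4

Answer: 4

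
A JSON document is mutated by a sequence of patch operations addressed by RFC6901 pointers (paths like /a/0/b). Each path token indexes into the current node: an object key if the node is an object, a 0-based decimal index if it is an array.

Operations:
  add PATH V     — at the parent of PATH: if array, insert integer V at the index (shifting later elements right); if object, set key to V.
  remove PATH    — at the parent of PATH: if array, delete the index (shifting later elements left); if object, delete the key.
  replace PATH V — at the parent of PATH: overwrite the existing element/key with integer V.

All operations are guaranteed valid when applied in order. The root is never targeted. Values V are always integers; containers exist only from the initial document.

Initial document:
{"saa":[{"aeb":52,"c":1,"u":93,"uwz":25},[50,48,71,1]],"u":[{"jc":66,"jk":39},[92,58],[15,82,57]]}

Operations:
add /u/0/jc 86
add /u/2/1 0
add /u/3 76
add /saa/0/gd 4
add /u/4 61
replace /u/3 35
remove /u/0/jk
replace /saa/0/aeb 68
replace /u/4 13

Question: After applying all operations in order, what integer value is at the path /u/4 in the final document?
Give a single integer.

After op 1 (add /u/0/jc 86): {"saa":[{"aeb":52,"c":1,"u":93,"uwz":25},[50,48,71,1]],"u":[{"jc":86,"jk":39},[92,58],[15,82,57]]}
After op 2 (add /u/2/1 0): {"saa":[{"aeb":52,"c":1,"u":93,"uwz":25},[50,48,71,1]],"u":[{"jc":86,"jk":39},[92,58],[15,0,82,57]]}
After op 3 (add /u/3 76): {"saa":[{"aeb":52,"c":1,"u":93,"uwz":25},[50,48,71,1]],"u":[{"jc":86,"jk":39},[92,58],[15,0,82,57],76]}
After op 4 (add /saa/0/gd 4): {"saa":[{"aeb":52,"c":1,"gd":4,"u":93,"uwz":25},[50,48,71,1]],"u":[{"jc":86,"jk":39},[92,58],[15,0,82,57],76]}
After op 5 (add /u/4 61): {"saa":[{"aeb":52,"c":1,"gd":4,"u":93,"uwz":25},[50,48,71,1]],"u":[{"jc":86,"jk":39},[92,58],[15,0,82,57],76,61]}
After op 6 (replace /u/3 35): {"saa":[{"aeb":52,"c":1,"gd":4,"u":93,"uwz":25},[50,48,71,1]],"u":[{"jc":86,"jk":39},[92,58],[15,0,82,57],35,61]}
After op 7 (remove /u/0/jk): {"saa":[{"aeb":52,"c":1,"gd":4,"u":93,"uwz":25},[50,48,71,1]],"u":[{"jc":86},[92,58],[15,0,82,57],35,61]}
After op 8 (replace /saa/0/aeb 68): {"saa":[{"aeb":68,"c":1,"gd":4,"u":93,"uwz":25},[50,48,71,1]],"u":[{"jc":86},[92,58],[15,0,82,57],35,61]}
After op 9 (replace /u/4 13): {"saa":[{"aeb":68,"c":1,"gd":4,"u":93,"uwz":25},[50,48,71,1]],"u":[{"jc":86},[92,58],[15,0,82,57],35,13]}
Value at /u/4: 13

Answer: 13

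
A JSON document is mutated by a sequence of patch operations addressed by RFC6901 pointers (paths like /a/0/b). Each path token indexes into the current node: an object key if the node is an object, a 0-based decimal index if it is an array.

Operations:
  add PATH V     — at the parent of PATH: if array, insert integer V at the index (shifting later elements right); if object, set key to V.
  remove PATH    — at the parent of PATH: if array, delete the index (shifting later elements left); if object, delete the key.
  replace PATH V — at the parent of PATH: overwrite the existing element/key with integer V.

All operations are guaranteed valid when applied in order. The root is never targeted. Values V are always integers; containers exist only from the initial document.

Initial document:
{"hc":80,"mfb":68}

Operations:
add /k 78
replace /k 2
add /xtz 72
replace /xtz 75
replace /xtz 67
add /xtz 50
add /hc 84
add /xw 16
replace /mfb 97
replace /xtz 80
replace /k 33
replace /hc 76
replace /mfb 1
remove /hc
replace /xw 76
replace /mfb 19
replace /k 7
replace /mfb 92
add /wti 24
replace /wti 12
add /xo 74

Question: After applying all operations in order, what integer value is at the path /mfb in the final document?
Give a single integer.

Answer: 92

Derivation:
After op 1 (add /k 78): {"hc":80,"k":78,"mfb":68}
After op 2 (replace /k 2): {"hc":80,"k":2,"mfb":68}
After op 3 (add /xtz 72): {"hc":80,"k":2,"mfb":68,"xtz":72}
After op 4 (replace /xtz 75): {"hc":80,"k":2,"mfb":68,"xtz":75}
After op 5 (replace /xtz 67): {"hc":80,"k":2,"mfb":68,"xtz":67}
After op 6 (add /xtz 50): {"hc":80,"k":2,"mfb":68,"xtz":50}
After op 7 (add /hc 84): {"hc":84,"k":2,"mfb":68,"xtz":50}
After op 8 (add /xw 16): {"hc":84,"k":2,"mfb":68,"xtz":50,"xw":16}
After op 9 (replace /mfb 97): {"hc":84,"k":2,"mfb":97,"xtz":50,"xw":16}
After op 10 (replace /xtz 80): {"hc":84,"k":2,"mfb":97,"xtz":80,"xw":16}
After op 11 (replace /k 33): {"hc":84,"k":33,"mfb":97,"xtz":80,"xw":16}
After op 12 (replace /hc 76): {"hc":76,"k":33,"mfb":97,"xtz":80,"xw":16}
After op 13 (replace /mfb 1): {"hc":76,"k":33,"mfb":1,"xtz":80,"xw":16}
After op 14 (remove /hc): {"k":33,"mfb":1,"xtz":80,"xw":16}
After op 15 (replace /xw 76): {"k":33,"mfb":1,"xtz":80,"xw":76}
After op 16 (replace /mfb 19): {"k":33,"mfb":19,"xtz":80,"xw":76}
After op 17 (replace /k 7): {"k":7,"mfb":19,"xtz":80,"xw":76}
After op 18 (replace /mfb 92): {"k":7,"mfb":92,"xtz":80,"xw":76}
After op 19 (add /wti 24): {"k":7,"mfb":92,"wti":24,"xtz":80,"xw":76}
After op 20 (replace /wti 12): {"k":7,"mfb":92,"wti":12,"xtz":80,"xw":76}
After op 21 (add /xo 74): {"k":7,"mfb":92,"wti":12,"xo":74,"xtz":80,"xw":76}
Value at /mfb: 92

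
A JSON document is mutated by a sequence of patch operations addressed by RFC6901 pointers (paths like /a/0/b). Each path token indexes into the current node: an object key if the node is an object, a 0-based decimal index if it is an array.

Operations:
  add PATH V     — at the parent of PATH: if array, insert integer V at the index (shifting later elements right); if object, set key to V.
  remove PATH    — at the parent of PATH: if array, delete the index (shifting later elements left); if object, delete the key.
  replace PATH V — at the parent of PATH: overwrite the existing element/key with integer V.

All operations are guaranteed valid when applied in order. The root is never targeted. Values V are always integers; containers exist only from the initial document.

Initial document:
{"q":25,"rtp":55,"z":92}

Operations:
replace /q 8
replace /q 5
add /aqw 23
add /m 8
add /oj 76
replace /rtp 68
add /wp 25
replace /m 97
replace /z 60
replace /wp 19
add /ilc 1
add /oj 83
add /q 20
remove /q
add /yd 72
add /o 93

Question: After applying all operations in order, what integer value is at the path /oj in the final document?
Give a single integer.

After op 1 (replace /q 8): {"q":8,"rtp":55,"z":92}
After op 2 (replace /q 5): {"q":5,"rtp":55,"z":92}
After op 3 (add /aqw 23): {"aqw":23,"q":5,"rtp":55,"z":92}
After op 4 (add /m 8): {"aqw":23,"m":8,"q":5,"rtp":55,"z":92}
After op 5 (add /oj 76): {"aqw":23,"m":8,"oj":76,"q":5,"rtp":55,"z":92}
After op 6 (replace /rtp 68): {"aqw":23,"m":8,"oj":76,"q":5,"rtp":68,"z":92}
After op 7 (add /wp 25): {"aqw":23,"m":8,"oj":76,"q":5,"rtp":68,"wp":25,"z":92}
After op 8 (replace /m 97): {"aqw":23,"m":97,"oj":76,"q":5,"rtp":68,"wp":25,"z":92}
After op 9 (replace /z 60): {"aqw":23,"m":97,"oj":76,"q":5,"rtp":68,"wp":25,"z":60}
After op 10 (replace /wp 19): {"aqw":23,"m":97,"oj":76,"q":5,"rtp":68,"wp":19,"z":60}
After op 11 (add /ilc 1): {"aqw":23,"ilc":1,"m":97,"oj":76,"q":5,"rtp":68,"wp":19,"z":60}
After op 12 (add /oj 83): {"aqw":23,"ilc":1,"m":97,"oj":83,"q":5,"rtp":68,"wp":19,"z":60}
After op 13 (add /q 20): {"aqw":23,"ilc":1,"m":97,"oj":83,"q":20,"rtp":68,"wp":19,"z":60}
After op 14 (remove /q): {"aqw":23,"ilc":1,"m":97,"oj":83,"rtp":68,"wp":19,"z":60}
After op 15 (add /yd 72): {"aqw":23,"ilc":1,"m":97,"oj":83,"rtp":68,"wp":19,"yd":72,"z":60}
After op 16 (add /o 93): {"aqw":23,"ilc":1,"m":97,"o":93,"oj":83,"rtp":68,"wp":19,"yd":72,"z":60}
Value at /oj: 83

Answer: 83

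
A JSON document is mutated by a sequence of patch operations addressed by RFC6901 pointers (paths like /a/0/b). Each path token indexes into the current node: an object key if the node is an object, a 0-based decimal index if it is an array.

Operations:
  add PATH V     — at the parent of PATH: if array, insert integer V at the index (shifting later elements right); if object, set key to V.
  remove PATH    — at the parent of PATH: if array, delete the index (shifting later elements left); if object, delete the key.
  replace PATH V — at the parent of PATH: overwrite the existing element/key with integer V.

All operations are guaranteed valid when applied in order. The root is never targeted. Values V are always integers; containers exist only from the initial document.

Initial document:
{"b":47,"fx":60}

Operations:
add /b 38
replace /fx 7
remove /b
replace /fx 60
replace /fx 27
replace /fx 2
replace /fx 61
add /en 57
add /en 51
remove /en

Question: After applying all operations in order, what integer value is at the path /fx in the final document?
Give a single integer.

After op 1 (add /b 38): {"b":38,"fx":60}
After op 2 (replace /fx 7): {"b":38,"fx":7}
After op 3 (remove /b): {"fx":7}
After op 4 (replace /fx 60): {"fx":60}
After op 5 (replace /fx 27): {"fx":27}
After op 6 (replace /fx 2): {"fx":2}
After op 7 (replace /fx 61): {"fx":61}
After op 8 (add /en 57): {"en":57,"fx":61}
After op 9 (add /en 51): {"en":51,"fx":61}
After op 10 (remove /en): {"fx":61}
Value at /fx: 61

Answer: 61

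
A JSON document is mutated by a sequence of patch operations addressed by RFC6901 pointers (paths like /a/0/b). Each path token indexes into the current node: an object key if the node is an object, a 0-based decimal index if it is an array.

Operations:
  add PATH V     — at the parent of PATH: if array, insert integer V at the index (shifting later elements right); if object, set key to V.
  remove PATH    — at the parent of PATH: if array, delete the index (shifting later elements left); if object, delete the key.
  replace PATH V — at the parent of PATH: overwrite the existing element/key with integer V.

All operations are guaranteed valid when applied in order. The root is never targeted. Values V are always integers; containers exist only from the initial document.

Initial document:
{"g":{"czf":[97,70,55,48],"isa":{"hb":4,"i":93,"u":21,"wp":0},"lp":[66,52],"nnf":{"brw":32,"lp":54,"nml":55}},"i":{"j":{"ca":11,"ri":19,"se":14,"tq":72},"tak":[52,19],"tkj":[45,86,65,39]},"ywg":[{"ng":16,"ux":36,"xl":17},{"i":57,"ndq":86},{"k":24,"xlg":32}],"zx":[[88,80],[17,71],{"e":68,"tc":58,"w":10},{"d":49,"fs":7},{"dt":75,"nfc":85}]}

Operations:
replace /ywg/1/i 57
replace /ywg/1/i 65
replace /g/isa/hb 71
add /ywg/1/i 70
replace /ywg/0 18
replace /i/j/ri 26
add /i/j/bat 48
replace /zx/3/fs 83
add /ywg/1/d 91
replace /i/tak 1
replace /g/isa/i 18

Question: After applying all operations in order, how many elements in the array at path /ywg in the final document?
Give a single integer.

Answer: 3

Derivation:
After op 1 (replace /ywg/1/i 57): {"g":{"czf":[97,70,55,48],"isa":{"hb":4,"i":93,"u":21,"wp":0},"lp":[66,52],"nnf":{"brw":32,"lp":54,"nml":55}},"i":{"j":{"ca":11,"ri":19,"se":14,"tq":72},"tak":[52,19],"tkj":[45,86,65,39]},"ywg":[{"ng":16,"ux":36,"xl":17},{"i":57,"ndq":86},{"k":24,"xlg":32}],"zx":[[88,80],[17,71],{"e":68,"tc":58,"w":10},{"d":49,"fs":7},{"dt":75,"nfc":85}]}
After op 2 (replace /ywg/1/i 65): {"g":{"czf":[97,70,55,48],"isa":{"hb":4,"i":93,"u":21,"wp":0},"lp":[66,52],"nnf":{"brw":32,"lp":54,"nml":55}},"i":{"j":{"ca":11,"ri":19,"se":14,"tq":72},"tak":[52,19],"tkj":[45,86,65,39]},"ywg":[{"ng":16,"ux":36,"xl":17},{"i":65,"ndq":86},{"k":24,"xlg":32}],"zx":[[88,80],[17,71],{"e":68,"tc":58,"w":10},{"d":49,"fs":7},{"dt":75,"nfc":85}]}
After op 3 (replace /g/isa/hb 71): {"g":{"czf":[97,70,55,48],"isa":{"hb":71,"i":93,"u":21,"wp":0},"lp":[66,52],"nnf":{"brw":32,"lp":54,"nml":55}},"i":{"j":{"ca":11,"ri":19,"se":14,"tq":72},"tak":[52,19],"tkj":[45,86,65,39]},"ywg":[{"ng":16,"ux":36,"xl":17},{"i":65,"ndq":86},{"k":24,"xlg":32}],"zx":[[88,80],[17,71],{"e":68,"tc":58,"w":10},{"d":49,"fs":7},{"dt":75,"nfc":85}]}
After op 4 (add /ywg/1/i 70): {"g":{"czf":[97,70,55,48],"isa":{"hb":71,"i":93,"u":21,"wp":0},"lp":[66,52],"nnf":{"brw":32,"lp":54,"nml":55}},"i":{"j":{"ca":11,"ri":19,"se":14,"tq":72},"tak":[52,19],"tkj":[45,86,65,39]},"ywg":[{"ng":16,"ux":36,"xl":17},{"i":70,"ndq":86},{"k":24,"xlg":32}],"zx":[[88,80],[17,71],{"e":68,"tc":58,"w":10},{"d":49,"fs":7},{"dt":75,"nfc":85}]}
After op 5 (replace /ywg/0 18): {"g":{"czf":[97,70,55,48],"isa":{"hb":71,"i":93,"u":21,"wp":0},"lp":[66,52],"nnf":{"brw":32,"lp":54,"nml":55}},"i":{"j":{"ca":11,"ri":19,"se":14,"tq":72},"tak":[52,19],"tkj":[45,86,65,39]},"ywg":[18,{"i":70,"ndq":86},{"k":24,"xlg":32}],"zx":[[88,80],[17,71],{"e":68,"tc":58,"w":10},{"d":49,"fs":7},{"dt":75,"nfc":85}]}
After op 6 (replace /i/j/ri 26): {"g":{"czf":[97,70,55,48],"isa":{"hb":71,"i":93,"u":21,"wp":0},"lp":[66,52],"nnf":{"brw":32,"lp":54,"nml":55}},"i":{"j":{"ca":11,"ri":26,"se":14,"tq":72},"tak":[52,19],"tkj":[45,86,65,39]},"ywg":[18,{"i":70,"ndq":86},{"k":24,"xlg":32}],"zx":[[88,80],[17,71],{"e":68,"tc":58,"w":10},{"d":49,"fs":7},{"dt":75,"nfc":85}]}
After op 7 (add /i/j/bat 48): {"g":{"czf":[97,70,55,48],"isa":{"hb":71,"i":93,"u":21,"wp":0},"lp":[66,52],"nnf":{"brw":32,"lp":54,"nml":55}},"i":{"j":{"bat":48,"ca":11,"ri":26,"se":14,"tq":72},"tak":[52,19],"tkj":[45,86,65,39]},"ywg":[18,{"i":70,"ndq":86},{"k":24,"xlg":32}],"zx":[[88,80],[17,71],{"e":68,"tc":58,"w":10},{"d":49,"fs":7},{"dt":75,"nfc":85}]}
After op 8 (replace /zx/3/fs 83): {"g":{"czf":[97,70,55,48],"isa":{"hb":71,"i":93,"u":21,"wp":0},"lp":[66,52],"nnf":{"brw":32,"lp":54,"nml":55}},"i":{"j":{"bat":48,"ca":11,"ri":26,"se":14,"tq":72},"tak":[52,19],"tkj":[45,86,65,39]},"ywg":[18,{"i":70,"ndq":86},{"k":24,"xlg":32}],"zx":[[88,80],[17,71],{"e":68,"tc":58,"w":10},{"d":49,"fs":83},{"dt":75,"nfc":85}]}
After op 9 (add /ywg/1/d 91): {"g":{"czf":[97,70,55,48],"isa":{"hb":71,"i":93,"u":21,"wp":0},"lp":[66,52],"nnf":{"brw":32,"lp":54,"nml":55}},"i":{"j":{"bat":48,"ca":11,"ri":26,"se":14,"tq":72},"tak":[52,19],"tkj":[45,86,65,39]},"ywg":[18,{"d":91,"i":70,"ndq":86},{"k":24,"xlg":32}],"zx":[[88,80],[17,71],{"e":68,"tc":58,"w":10},{"d":49,"fs":83},{"dt":75,"nfc":85}]}
After op 10 (replace /i/tak 1): {"g":{"czf":[97,70,55,48],"isa":{"hb":71,"i":93,"u":21,"wp":0},"lp":[66,52],"nnf":{"brw":32,"lp":54,"nml":55}},"i":{"j":{"bat":48,"ca":11,"ri":26,"se":14,"tq":72},"tak":1,"tkj":[45,86,65,39]},"ywg":[18,{"d":91,"i":70,"ndq":86},{"k":24,"xlg":32}],"zx":[[88,80],[17,71],{"e":68,"tc":58,"w":10},{"d":49,"fs":83},{"dt":75,"nfc":85}]}
After op 11 (replace /g/isa/i 18): {"g":{"czf":[97,70,55,48],"isa":{"hb":71,"i":18,"u":21,"wp":0},"lp":[66,52],"nnf":{"brw":32,"lp":54,"nml":55}},"i":{"j":{"bat":48,"ca":11,"ri":26,"se":14,"tq":72},"tak":1,"tkj":[45,86,65,39]},"ywg":[18,{"d":91,"i":70,"ndq":86},{"k":24,"xlg":32}],"zx":[[88,80],[17,71],{"e":68,"tc":58,"w":10},{"d":49,"fs":83},{"dt":75,"nfc":85}]}
Size at path /ywg: 3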